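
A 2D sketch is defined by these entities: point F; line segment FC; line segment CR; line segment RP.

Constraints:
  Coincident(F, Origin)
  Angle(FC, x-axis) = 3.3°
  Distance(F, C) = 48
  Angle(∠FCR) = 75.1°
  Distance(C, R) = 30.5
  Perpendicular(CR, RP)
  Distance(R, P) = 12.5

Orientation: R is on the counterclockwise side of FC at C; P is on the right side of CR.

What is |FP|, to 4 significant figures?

61.62

F is at the origin; FC runs at 3.3° with length 48.0, so C = 48.0·(cos 3.3°, sin 3.3°) = (47.92, 2.763). ∠FCR = 75.1°, so CR runs at 3.3° + (180° − 75.1°) = 108.2° from the x-axis; with |CR| = 30.5, R = C + 30.5·(cos 108.2°, sin 108.2°) = (38.39, 31.74). The perpendicularity gives RP at right angles to CR; with |RP| = 12.5 on the right of CR, P = R + 12.5·(0.9500, 0.3123) = (50.27, 35.64). Then |FP| = |P − F| = 61.62.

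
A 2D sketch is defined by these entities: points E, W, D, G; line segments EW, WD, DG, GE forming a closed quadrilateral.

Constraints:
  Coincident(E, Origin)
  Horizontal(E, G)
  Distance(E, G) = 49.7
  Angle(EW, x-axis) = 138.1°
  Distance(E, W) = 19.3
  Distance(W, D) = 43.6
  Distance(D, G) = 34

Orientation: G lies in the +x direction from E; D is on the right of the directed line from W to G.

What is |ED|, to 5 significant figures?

24.325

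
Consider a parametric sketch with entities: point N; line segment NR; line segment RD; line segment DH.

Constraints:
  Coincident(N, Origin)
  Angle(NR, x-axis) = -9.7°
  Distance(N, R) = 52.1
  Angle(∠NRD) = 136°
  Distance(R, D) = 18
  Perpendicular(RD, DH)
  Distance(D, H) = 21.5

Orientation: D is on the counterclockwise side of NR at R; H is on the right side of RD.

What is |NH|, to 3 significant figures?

80.0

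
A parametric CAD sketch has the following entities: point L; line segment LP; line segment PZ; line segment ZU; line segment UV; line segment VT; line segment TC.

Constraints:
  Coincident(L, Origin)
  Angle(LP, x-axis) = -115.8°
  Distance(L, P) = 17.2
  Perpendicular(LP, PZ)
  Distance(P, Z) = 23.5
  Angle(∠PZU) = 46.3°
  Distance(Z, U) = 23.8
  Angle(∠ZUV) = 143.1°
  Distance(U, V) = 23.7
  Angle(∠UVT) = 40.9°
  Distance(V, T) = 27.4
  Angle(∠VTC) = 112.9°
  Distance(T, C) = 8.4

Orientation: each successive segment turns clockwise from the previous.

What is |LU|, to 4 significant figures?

7.057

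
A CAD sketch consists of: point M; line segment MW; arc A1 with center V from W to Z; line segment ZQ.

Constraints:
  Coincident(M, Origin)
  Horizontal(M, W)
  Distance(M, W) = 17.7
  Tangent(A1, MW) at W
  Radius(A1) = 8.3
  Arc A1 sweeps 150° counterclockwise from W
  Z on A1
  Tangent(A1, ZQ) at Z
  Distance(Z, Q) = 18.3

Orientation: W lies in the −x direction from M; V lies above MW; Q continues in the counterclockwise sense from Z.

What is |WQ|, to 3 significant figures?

27.3

M is at the origin; M and W share the same y with |MW| = 17.7 and W on the −x side, so W = (-17.7, 0.00). A1 meets MW tangentially, so VW is at right angles to MW, so V = W + (0, 8.3) = (-17.7, 8.30). On A1, W sits at bearing -90° from V; a 150° counterclockwise sweep puts Z at bearing 60°, so Z = V + 8.3·(cos 60°, sin 60°) = (-13.5, 15.5). Since A1 is tangent to ZQ there, VZ ⟂ ZQ, so ZQ runs along (−sin 60°, cos 60°); with |ZQ| = 18.3, Q = (-29.4, 24.6). Then |WQ| = |Q − W| = 27.3.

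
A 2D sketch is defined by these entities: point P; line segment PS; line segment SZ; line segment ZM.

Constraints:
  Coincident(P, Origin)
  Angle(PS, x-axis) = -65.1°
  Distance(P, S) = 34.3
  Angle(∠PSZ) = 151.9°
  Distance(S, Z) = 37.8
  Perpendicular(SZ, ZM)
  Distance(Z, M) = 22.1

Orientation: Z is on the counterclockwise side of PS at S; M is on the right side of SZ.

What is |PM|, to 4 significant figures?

78.07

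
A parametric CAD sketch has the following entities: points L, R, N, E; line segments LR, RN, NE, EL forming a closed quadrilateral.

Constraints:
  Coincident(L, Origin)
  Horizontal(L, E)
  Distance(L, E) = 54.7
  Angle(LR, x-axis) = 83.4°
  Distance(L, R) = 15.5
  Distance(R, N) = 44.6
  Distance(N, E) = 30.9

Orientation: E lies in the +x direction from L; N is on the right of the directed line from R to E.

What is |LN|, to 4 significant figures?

35.70

L is at the origin; L and E share the same y with |LE| = 54.7 and E in +x, so E = (54.7, 0). LR runs at 83.4° with |LR| = 15.5, so R = (1.782, 15.40). N is determined by |RN| = 44.6 and |NE| = 30.9 together: it lies at the intersection of circle(R, 44.6) and circle(E, 30.9). With |RE| = 55.11, the foot of the radical line on RE is 36.94 from R and the perpendicular offset is √(44.6² − 36.94²) = 24.99. Taking the right-of-RE solution: N = (30.27, -18.92).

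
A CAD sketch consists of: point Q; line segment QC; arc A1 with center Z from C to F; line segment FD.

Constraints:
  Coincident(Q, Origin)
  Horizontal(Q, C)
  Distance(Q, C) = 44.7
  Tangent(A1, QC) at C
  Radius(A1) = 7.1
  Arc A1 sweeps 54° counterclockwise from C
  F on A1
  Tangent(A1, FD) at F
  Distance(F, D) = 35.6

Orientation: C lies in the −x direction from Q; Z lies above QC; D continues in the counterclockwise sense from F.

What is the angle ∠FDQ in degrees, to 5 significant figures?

65.610°

Q is at the origin; QC is horizontal with |QC| = 44.7 and C on the −x side, so C = (-44.700, 0.0000). The tangent condition forces ZC to be normal to QC, so Z = C + (0, 7.1) = (-44.700, 7.1000). On A1, C sits at bearing -90° from Z; a 54° counterclockwise sweep puts F at bearing -36°, so F = Z + 7.1·(cos -36°, sin -36°) = (-38.956, 2.9267). Tangency of A1 to FD means the radius ZF is perpendicular to FD, so FD runs along (−sin -36°, cos -36°); with |FD| = 35.6, D = (-18.031, 31.728). Then cos ∠FDQ = DF·DQ / (|DF||DQ|), giving 65.610°.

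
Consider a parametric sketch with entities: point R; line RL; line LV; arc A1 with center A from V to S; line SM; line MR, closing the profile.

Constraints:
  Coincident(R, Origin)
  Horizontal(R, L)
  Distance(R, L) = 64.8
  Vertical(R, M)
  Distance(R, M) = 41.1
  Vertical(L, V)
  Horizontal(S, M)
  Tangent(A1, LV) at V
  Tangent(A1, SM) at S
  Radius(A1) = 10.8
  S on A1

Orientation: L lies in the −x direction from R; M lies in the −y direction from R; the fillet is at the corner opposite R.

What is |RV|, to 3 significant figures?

71.5

The virtual corner opposite R is at (-64.8, -41.1). Since A1 is tangent to LV there, AV ⟂ LV and the tangent condition forces AS to be normal to SM, with radius 10.8, so the center A sits 10.8 in from both sides at A = (-54.0, -30.3). That places the tangent points at V = (-64.8, -30.3) on LV and S = (-54.0, -41.1) on SM. Then |RV| = |V − R| = 71.5.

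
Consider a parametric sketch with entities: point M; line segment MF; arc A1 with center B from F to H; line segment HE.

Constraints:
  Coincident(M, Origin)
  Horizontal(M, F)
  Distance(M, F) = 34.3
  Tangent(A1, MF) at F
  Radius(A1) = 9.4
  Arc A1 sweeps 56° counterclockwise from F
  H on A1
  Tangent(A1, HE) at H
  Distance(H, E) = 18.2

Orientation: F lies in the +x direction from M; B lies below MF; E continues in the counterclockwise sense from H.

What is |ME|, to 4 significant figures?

25.23

On A1, F sits at bearing 90° from B; a 56° counterclockwise sweep puts H at bearing 146°, so H = B + 9.4·(cos 146°, sin 146°) = (26.51, -4.144). A1 meets HE tangentially, so BH is at right angles to HE, so HE runs along (−sin 146°, cos 146°); with |HE| = 18.2, E = (16.33, -19.23). Then |ME| = |E − M| = 25.23.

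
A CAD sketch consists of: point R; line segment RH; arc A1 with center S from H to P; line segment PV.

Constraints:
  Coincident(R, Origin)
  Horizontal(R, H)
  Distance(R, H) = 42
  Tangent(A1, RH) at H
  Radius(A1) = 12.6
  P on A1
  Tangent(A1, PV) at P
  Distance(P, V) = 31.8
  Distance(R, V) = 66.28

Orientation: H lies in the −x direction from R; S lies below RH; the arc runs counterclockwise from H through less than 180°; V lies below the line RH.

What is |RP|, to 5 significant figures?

56.425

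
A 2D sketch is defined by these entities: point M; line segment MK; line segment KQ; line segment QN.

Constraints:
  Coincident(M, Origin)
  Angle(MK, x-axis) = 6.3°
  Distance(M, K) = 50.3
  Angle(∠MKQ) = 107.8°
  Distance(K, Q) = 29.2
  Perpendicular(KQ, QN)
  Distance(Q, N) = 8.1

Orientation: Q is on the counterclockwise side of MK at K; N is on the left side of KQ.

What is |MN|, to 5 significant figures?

59.753

M is at the origin; MK runs at 6.3° with length 50.3, so K = 50.3·(cos 6.3°, sin 6.3°) = (49.996, 5.5196). ∠MKQ = 107.8°, so KQ runs at 6.3° + (180° − 107.8°) = 78.500° from the x-axis; with |KQ| = 29.2, Q = K + 29.2·(cos 78.500°, sin 78.500°) = (55.818, 34.133). The perpendicularity gives QN at right angles to KQ; with |QN| = 8.1 on the left of KQ, N = Q + 8.1·(-0.97992, 0.19937) = (47.880, 35.748). Then |MN| = |N − M| = 59.753.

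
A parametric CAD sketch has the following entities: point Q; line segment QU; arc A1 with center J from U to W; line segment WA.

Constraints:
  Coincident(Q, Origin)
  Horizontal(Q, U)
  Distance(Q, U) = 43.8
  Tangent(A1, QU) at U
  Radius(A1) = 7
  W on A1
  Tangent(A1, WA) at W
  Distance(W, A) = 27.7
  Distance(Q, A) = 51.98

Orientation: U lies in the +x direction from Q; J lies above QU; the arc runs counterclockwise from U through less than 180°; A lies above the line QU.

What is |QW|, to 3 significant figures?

51.1

Q is at the origin; QU is horizontal with |QU| = 43.8 and U on the +x side, so U = (43.8, 0.00). Since A1 is tangent to QU there, JU ⟂ QU, so J = U + (0, 7) = (43.8, 7.00). Since JW ⟂ WA (tangency), |JA| = √(7.0² + 27.7²) = 28.6 regardless of where W sits on A1. So A lies on both circle(Q, 51.98) and circle(J, 28.6); the above-QU intersection is A = (38.4, 35.1). W is the foot of the tangent from A: W = (50.1, 9.97).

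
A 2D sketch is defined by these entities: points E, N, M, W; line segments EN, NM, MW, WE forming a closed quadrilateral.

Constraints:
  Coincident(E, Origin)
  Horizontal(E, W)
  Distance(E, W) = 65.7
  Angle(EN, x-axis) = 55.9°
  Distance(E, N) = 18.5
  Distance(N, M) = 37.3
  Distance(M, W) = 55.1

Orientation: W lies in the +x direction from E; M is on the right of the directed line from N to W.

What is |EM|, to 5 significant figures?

26.396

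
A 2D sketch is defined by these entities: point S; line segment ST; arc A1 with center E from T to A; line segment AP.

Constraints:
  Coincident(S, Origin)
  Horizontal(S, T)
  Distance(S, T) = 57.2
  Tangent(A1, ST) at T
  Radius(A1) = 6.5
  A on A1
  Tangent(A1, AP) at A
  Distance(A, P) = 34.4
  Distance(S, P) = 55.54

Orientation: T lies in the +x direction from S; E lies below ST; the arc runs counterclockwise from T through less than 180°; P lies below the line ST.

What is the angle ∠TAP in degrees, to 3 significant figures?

143°

S is at the origin; ST is horizontal with |ST| = 57.2 and T on the +x side, so T = (57.2, 0.00). Tangency of A1 to ST means the radius ET is perpendicular to ST, so E = T + (0, -6.5) = (57.2, -6.50). Since EA ⟂ AP (tangency), |EP| = √(6.5² + 34.4²) = 35.0 regardless of where A sits on A1. So P lies on both circle(S, 55.54) and circle(E, 35.0); the below-ST intersection is P = (41.0, -37.5). A is the foot of the tangent from P: A = (51.0, -4.61).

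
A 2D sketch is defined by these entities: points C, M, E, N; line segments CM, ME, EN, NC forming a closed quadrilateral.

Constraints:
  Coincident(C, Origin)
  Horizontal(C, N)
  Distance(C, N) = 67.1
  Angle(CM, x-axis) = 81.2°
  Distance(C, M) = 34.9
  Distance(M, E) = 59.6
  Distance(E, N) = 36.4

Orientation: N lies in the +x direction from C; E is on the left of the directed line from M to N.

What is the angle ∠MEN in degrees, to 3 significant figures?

91.7°

Checks: |ME| = 59.60 ✓; |EN| = 36.40 ✓.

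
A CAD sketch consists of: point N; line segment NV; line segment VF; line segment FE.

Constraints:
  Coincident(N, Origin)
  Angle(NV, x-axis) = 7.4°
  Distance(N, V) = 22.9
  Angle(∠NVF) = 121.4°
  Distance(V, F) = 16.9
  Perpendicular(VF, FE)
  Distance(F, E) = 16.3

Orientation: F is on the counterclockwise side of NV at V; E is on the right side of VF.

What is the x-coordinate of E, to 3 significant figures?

44.5

∠NVF = 121.4°, so VF runs at 7.4° + (180° − 121.4°) = 66.0° from the x-axis; with |VF| = 16.9, F = V + 16.9·(cos 66.0°, sin 66.0°) = (29.6, 18.4). VF is perpendicular to FE; with |FE| = 16.3 on the right of VF, E = F + 16.3·(0.914, -0.407) = (44.5, 11.8). So E.x = 44.5.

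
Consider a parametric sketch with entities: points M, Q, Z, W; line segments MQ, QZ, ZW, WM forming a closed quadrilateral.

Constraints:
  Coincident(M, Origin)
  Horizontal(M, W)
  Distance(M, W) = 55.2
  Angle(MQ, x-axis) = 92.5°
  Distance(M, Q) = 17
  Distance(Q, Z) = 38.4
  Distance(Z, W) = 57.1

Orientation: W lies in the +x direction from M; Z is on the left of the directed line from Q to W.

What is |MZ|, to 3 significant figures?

52.5

M is at the origin; MW is horizontal with |MW| = 55.2 and W in +x, so W = (55.2, 0). MQ runs at 92.5° with |MQ| = 17.0, so Q = (-0.742, 17.0). Z is determined by |QZ| = 38.4 and |ZW| = 57.1 together: it lies at the intersection of circle(Q, 38.4) and circle(W, 57.1). With |QW| = 58.5, the foot of the radical line on QW is 14.0 from Q and the perpendicular offset is √(38.4² − 14.0²) = 35.8. Taking the left-of-QW solution: Z = (23.0, 47.2).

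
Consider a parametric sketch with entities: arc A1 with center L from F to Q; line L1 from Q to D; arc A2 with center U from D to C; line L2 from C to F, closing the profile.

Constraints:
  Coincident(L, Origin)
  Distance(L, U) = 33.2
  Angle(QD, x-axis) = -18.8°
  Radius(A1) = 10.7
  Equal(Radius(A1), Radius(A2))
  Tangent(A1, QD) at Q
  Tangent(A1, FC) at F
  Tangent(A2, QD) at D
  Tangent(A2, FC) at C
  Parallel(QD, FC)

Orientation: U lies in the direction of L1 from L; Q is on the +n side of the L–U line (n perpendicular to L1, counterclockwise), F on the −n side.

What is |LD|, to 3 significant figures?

34.9

The slot axis is L1's direction at -18.8°, so u = (cos -18.8°, sin -18.8°) = (0.947, -0.322) and n = (−sin -18.8°, cos -18.8°) = (0.322, 0.947). L is at the origin and U lies 33.2 along u from L, so U = 33.2·u = (31.4, -10.7). Tangency of A1 to both parallel lines with radius 10.7 puts Q and F at L ± 10.7·n: Q = (3.45, 10.1), F = (-3.45, -10.1). Equal radii place D and C the same way about U: D = U + 10.7·n = (34.9, -0.570), C = U − 10.7·n = (28.0, -20.8). Then |LD| = |D − L| = 34.9.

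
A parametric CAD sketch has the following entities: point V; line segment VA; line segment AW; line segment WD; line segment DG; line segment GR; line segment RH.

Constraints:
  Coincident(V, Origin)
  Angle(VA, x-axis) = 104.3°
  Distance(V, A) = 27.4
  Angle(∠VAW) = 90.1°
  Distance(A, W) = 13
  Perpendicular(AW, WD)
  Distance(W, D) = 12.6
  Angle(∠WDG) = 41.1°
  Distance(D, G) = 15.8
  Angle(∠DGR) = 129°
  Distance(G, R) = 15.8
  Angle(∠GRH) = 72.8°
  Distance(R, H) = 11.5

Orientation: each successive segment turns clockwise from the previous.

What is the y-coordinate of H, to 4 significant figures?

39.75

V is at the origin; VA runs at 104.3° with length 27.4, so A = (-6.768, 26.55). ∠VAW = 90.1° gives AW at 14.40° from the x-axis; with |AW| = 13.0, W = (5.824, 29.78). AW is perpendicular to WD, so WD runs at -75.60°; with |WD| = 12.6, D = (8.957, 17.58). ∠WDG = 41.1° gives DG at 145.5° from the x-axis; with |DG| = 15.8, G = (-4.064, 26.53). ∠DGR = 129.0° gives GR at 94.50° from the x-axis; with |GR| = 15.8, R = (-5.304, 42.28). ∠GRH = 72.8° gives RH at -12.70° from the x-axis; with |RH| = 11.5, H = (5.915, 39.75). So H.y = 39.75.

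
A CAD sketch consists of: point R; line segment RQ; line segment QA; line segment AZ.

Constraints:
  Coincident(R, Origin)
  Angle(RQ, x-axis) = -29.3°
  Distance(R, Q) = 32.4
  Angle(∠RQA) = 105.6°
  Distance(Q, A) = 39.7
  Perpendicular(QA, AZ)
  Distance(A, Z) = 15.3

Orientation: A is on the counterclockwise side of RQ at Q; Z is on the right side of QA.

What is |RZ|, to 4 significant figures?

67.13

R is at the origin; RQ runs at -29.3° with length 32.4, so Q = 32.4·(cos -29.3°, sin -29.3°) = (28.26, -15.86). ∠RQA = 105.6°, so QA runs at -29.3° + (180° − 105.6°) = 45.10° from the x-axis; with |QA| = 39.7, A = Q + 39.7·(cos 45.10°, sin 45.10°) = (56.28, 12.27). QA ⟂ AZ; with |AZ| = 15.3 on the right of QA, Z = A + 15.3·(0.7083, -0.7059) = (67.12, 1.465). Then |RZ| = |Z − R| = 67.13.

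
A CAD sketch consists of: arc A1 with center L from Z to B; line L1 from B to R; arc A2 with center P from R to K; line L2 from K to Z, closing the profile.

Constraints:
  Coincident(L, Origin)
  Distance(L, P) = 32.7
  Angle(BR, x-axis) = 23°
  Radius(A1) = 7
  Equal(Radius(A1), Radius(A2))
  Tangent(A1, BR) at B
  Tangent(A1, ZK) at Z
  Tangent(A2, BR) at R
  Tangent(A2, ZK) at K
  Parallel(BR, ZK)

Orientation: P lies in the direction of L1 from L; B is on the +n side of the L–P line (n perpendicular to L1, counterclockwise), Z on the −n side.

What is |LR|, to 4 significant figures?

33.44

Tangency of A1 to both parallel lines with radius 7.0 puts B and Z at L ± 7.0·n: B = (-2.735, 6.444), Z = (2.735, -6.444). Equal radii place R and K the same way about P: R = P + 7.0·n = (27.37, 19.22), K = P − 7.0·n = (32.84, 6.333). Then |LR| = |R − L| = 33.44.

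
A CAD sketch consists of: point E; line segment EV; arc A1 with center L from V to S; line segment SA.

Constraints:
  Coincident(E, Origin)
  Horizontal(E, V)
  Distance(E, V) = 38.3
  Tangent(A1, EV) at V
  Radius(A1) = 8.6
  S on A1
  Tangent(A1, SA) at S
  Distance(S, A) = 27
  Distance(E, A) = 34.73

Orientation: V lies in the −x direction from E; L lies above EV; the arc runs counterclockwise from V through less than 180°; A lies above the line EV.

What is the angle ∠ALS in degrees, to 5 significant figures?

72.332°

Checks: ∠(LV, VE) = 90.00° ✓; |LV| = 8.600 ✓; |LS| = 8.600 ✓; ∠(LS, SA) = 90.00° ✓; |SA| = 27.00 ✓; |EA| = 34.73 ✓.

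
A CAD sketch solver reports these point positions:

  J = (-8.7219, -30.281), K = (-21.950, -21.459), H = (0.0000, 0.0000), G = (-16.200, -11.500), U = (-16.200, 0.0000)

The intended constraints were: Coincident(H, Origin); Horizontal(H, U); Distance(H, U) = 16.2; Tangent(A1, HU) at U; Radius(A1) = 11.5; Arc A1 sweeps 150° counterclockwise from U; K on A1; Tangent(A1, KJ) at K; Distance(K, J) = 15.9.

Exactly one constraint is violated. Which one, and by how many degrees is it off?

Tangent(A1, KJ) at K — off by 3.70°.

H = (0.00, 0.00) ✓; H.y = 0.00, U.y = 0.00 ✓; |HU| = 16.20 ✓; ∠(GU, UH) = 90.00° ✓; |GU| = 11.50 ✓; bearing(G→K) − bearing(G→U) = 150.0° ✓; |GK| = 11.50 ✓; ∠(GK, KJ) = 93.70° ✗; |KJ| = 15.90 ✓.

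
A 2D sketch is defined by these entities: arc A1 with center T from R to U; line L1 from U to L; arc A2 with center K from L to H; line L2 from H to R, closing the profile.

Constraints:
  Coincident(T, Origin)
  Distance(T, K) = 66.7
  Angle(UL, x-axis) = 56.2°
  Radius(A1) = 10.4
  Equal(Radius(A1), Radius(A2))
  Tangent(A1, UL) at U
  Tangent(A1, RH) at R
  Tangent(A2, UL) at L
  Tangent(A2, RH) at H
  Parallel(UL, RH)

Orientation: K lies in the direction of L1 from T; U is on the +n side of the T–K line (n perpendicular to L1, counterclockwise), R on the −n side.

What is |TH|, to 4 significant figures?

67.51

The slot axis is L1's direction at 56.2°, so u = (cos 56.2°, sin 56.2°) = (0.5563, 0.8310) and n = (−sin 56.2°, cos 56.2°) = (-0.8310, 0.5563). T is at the origin and K lies 66.7 along u from T, so K = 66.7·u = (37.10, 55.43). Tangency of A1 to both parallel lines with radius 10.4 puts U and R at T ± 10.4·n: U = (-8.642, 5.785), R = (8.642, -5.785). Equal radii place L and H the same way about K: L = K + 10.4·n = (28.46, 61.21), H = K − 10.4·n = (45.75, 49.64). Then |TH| = |H − T| = 67.51.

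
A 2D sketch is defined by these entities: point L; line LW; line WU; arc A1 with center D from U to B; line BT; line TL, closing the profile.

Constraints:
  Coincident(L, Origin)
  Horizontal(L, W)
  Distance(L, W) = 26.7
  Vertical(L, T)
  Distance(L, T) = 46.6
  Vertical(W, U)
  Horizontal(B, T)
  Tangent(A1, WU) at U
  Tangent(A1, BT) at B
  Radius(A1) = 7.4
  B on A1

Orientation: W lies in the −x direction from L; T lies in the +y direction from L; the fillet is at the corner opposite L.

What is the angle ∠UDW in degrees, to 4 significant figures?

79.31°

L is at the origin; L and W share the same y with |LW| = 26.7 and W on the −x side, so W = (-26.70, 0.000). L and T share the same x with |LT| = 46.6 and T on the +y side, so T = (0.000, 46.60). The virtual corner opposite L is at (-26.70, 46.60). A1 meets WU tangentially, so DU is at right angles to WU and since A1 is tangent to BT there, DB ⟂ BT, with radius 7.4, so the center D sits 7.4 in from both sides at D = (-19.30, 39.20). That places the tangent points at U = (-26.70, 39.20) on WU and B = (-19.30, 46.60) on BT. Then cos ∠UDW = DU·DW / (|DU||DW|), giving 79.31°.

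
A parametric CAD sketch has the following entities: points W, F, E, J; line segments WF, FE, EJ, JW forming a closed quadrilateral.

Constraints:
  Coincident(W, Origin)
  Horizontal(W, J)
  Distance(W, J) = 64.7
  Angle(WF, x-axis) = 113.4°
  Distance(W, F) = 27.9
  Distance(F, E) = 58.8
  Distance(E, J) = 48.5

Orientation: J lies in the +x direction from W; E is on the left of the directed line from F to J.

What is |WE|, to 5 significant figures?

62.858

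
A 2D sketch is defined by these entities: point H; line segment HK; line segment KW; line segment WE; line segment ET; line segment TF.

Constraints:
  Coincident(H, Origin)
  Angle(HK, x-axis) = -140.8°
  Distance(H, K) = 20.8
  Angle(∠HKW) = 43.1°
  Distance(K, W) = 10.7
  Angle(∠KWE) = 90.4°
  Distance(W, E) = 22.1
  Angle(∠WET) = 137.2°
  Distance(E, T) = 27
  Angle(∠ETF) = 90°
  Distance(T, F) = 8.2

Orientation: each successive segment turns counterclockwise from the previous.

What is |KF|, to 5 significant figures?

38.892

∠WET = 137.2° gives ET at 128.50° from the x-axis; with |ET| = 27.0, T = (-20.594, 29.294). ∠ETF = 90.0° gives TF at -141.50° from the x-axis; with |TF| = 8.2, F = (-27.012, 24.190). Then |KF| = |F − K| = 38.892.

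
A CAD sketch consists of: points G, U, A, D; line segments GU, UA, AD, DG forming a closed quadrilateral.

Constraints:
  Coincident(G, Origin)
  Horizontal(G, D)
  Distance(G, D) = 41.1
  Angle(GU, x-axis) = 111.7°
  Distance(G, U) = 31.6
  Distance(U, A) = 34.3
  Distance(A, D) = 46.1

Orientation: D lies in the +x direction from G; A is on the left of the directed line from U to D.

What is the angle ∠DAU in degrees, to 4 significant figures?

96.29°

G is at the origin; G and D share the same y with |GD| = 41.1 and D in +x, so D = (41.1, 0). GU runs at 111.7° with |GU| = 31.6, so U = (-11.68, 29.36). A is determined by |UA| = 34.3 and |AD| = 46.1 together: it lies at the intersection of circle(U, 34.3) and circle(D, 46.1). With |UD| = 60.40, the foot of the radical line on UD is 22.35 from U and the perpendicular offset is √(34.3² − 22.35²) = 26.02. Taking the left-of-UD solution: A = (20.49, 41.24).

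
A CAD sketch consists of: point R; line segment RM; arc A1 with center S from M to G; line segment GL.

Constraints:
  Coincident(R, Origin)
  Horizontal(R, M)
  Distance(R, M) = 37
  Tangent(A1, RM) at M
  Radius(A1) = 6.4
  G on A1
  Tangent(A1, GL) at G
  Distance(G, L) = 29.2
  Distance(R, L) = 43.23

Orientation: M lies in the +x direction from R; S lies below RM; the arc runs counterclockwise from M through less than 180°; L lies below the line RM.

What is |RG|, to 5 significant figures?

31.151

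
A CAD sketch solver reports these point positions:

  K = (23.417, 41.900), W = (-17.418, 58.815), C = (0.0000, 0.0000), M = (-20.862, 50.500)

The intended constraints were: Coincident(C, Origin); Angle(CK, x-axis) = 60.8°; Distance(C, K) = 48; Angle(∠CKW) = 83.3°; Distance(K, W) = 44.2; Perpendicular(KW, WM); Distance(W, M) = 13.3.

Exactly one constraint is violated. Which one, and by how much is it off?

Distance(W, M) = 13.3 — off by 4.30.

C = (0.00, 0.00) ✓; CK at 60.80° ✓; |CK| = 48.00 ✓; ∠CKW = 83.30° ✓; |KW| = 44.20 ✓; ∠(KW, WM) = 90.00° ✓; |WM| = 9.000 ✗.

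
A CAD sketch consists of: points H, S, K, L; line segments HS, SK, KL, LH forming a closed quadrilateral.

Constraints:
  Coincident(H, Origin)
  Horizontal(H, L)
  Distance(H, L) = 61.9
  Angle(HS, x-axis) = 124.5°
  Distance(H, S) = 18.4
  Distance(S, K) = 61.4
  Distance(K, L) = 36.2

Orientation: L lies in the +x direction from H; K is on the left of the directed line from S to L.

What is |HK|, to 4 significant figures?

58.68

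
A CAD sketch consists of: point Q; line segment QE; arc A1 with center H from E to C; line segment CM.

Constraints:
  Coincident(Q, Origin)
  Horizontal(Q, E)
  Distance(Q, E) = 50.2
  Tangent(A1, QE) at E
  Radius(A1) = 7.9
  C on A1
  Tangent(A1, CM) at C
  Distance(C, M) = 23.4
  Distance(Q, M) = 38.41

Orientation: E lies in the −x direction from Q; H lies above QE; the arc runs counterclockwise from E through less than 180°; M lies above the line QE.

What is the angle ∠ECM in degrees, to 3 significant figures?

152°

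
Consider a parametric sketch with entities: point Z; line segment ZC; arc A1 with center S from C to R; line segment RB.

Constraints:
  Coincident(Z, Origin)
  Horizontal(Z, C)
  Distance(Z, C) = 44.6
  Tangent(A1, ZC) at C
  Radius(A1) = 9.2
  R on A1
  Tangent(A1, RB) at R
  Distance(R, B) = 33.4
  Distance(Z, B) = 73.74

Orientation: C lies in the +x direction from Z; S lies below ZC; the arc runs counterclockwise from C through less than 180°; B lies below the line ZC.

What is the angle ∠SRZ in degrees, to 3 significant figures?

110°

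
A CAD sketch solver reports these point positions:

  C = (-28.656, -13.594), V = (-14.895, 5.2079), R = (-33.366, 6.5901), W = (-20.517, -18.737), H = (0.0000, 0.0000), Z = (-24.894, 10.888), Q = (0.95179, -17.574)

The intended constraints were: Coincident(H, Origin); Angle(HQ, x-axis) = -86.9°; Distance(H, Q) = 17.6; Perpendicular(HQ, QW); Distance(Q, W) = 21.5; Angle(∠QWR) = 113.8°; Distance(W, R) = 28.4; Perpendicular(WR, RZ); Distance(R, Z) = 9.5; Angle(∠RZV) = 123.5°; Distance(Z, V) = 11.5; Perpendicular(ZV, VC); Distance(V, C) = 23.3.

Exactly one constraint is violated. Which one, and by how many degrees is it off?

Perpendicular(ZV, VC) — off by 6.60°.

H = (0.00, 0.00) ✓; HQ at -86.90° ✓; |HQ| = 17.60 ✓; ∠(HQ, QW) = 90.00° ✓; |QW| = 21.50 ✓; ∠QWR = 113.8° ✓; |WR| = 28.40 ✓; ∠(WR, RZ) = 90.00° ✓; |RZ| = 9.500 ✓; ∠RZV = 123.5° ✓; |ZV| = 11.50 ✓; ∠(ZV, VC) = 96.60° ✗; |VC| = 23.30 ✓.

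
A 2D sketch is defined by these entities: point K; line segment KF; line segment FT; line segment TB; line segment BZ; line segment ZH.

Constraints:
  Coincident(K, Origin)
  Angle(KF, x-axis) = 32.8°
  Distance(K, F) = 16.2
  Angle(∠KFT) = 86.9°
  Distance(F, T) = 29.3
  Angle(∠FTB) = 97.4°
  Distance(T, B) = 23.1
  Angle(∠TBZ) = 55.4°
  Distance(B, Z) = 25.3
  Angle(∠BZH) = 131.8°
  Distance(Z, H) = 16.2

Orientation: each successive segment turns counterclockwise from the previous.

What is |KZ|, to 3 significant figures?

10.1

K is at the origin; KF runs at 32.8° with length 16.2, so F = (13.6, 8.78). ∠KFT = 86.9° gives FT at 126° from the x-axis; with |FT| = 29.3, T = (-3.56, 32.5). ∠FTB = 97.4° gives TB at -152° from the x-axis; with |TB| = 23.1, B = (-23.9, 21.5). ∠TBZ = 55.4° gives BZ at -26.9° from the x-axis; with |BZ| = 25.3, Z = (-1.30, 10.0). Then |KZ| = |Z − K| = 10.1.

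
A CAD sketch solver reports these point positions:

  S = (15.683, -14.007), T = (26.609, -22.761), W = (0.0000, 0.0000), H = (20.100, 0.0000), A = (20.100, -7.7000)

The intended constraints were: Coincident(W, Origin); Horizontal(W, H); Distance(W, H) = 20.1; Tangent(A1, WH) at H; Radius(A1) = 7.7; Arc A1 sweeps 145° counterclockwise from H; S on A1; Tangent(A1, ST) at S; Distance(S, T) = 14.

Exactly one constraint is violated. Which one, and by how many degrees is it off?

Tangent(A1, ST) at S — off by 3.70°.

W = (0.00, 0.00) ✓; W.y = 0.00, H.y = 0.00 ✓; |WH| = 20.10 ✓; ∠(AH, HW) = 90.00° ✓; |AH| = 7.700 ✓; bearing(A→S) − bearing(A→H) = 145.0° ✓; |AS| = 7.700 ✓; ∠(AS, ST) = 93.70° ✗; |ST| = 14.00 ✓.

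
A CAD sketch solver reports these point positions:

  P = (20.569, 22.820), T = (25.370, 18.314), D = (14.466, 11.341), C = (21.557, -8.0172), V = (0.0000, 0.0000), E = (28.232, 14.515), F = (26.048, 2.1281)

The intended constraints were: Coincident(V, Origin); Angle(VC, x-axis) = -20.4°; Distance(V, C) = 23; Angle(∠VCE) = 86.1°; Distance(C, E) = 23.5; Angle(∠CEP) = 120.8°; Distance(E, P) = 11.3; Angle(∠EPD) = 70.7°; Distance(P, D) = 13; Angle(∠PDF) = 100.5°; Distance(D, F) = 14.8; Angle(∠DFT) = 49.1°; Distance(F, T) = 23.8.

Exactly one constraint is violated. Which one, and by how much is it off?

Distance(F, T) = 23.8 — off by 7.60.

V = (0.00, 0.00) ✓; VC at -20.40° ✓; |VC| = 23.00 ✓; ∠VCE = 86.10° ✓; |CE| = 23.50 ✓; ∠CEP = 120.8° ✓; |EP| = 11.30 ✓; ∠EPD = 70.70° ✓; |PD| = 13.00 ✓; ∠PDF = 100.5° ✓; |DF| = 14.80 ✓; ∠DFT = 49.10° ✓; |FT| = 16.20 ✗.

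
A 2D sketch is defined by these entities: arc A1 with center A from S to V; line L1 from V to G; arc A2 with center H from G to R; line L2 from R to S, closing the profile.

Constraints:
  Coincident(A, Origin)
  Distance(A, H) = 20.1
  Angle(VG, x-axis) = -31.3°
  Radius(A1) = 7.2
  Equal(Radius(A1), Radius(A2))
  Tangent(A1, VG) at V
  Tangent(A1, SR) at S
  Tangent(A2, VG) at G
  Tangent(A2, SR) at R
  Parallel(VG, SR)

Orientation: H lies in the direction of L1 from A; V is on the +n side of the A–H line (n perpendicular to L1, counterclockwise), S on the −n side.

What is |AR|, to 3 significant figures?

21.4

Tangency of A1 to both parallel lines with radius 7.2 puts V and S at A ± 7.2·n: V = (3.74, 6.15), S = (-3.74, -6.15). Equal radii place G and R the same way about H: G = H + 7.2·n = (20.9, -4.29), R = H − 7.2·n = (13.4, -16.6). Then |AR| = |R − A| = 21.4.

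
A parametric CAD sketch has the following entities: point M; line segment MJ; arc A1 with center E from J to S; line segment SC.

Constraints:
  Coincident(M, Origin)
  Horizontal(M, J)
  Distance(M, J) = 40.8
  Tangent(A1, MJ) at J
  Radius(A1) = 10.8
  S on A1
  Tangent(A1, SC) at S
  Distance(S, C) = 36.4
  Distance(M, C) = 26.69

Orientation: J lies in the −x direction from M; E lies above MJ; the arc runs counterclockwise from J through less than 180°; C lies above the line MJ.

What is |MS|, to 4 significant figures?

33.93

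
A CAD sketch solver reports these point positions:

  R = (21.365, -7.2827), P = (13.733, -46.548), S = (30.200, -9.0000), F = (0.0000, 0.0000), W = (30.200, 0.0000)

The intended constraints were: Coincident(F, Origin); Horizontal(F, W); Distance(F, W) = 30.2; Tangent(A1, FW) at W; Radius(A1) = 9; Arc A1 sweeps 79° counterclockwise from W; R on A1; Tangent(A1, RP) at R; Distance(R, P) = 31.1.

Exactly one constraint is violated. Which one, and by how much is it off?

Distance(R, P) = 31.1 — off by 8.90.

F = (0.00, 0.00) ✓; F.y = 0.00, W.y = 0.00 ✓; |FW| = 30.20 ✓; ∠(SW, WF) = 90.00° ✓; |SW| = 9.000 ✓; bearing(S→R) − bearing(S→W) = 79.00° ✓; |SR| = 9.000 ✓; ∠(SR, RP) = 90.00° ✓; |RP| = 40.00 ✗.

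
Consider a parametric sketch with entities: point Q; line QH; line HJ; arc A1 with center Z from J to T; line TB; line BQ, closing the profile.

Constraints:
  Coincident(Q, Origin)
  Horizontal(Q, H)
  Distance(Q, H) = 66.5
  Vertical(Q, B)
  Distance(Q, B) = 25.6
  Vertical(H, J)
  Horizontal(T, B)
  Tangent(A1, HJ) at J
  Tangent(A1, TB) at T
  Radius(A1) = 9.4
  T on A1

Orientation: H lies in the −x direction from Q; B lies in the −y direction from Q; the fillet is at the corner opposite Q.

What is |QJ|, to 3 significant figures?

68.4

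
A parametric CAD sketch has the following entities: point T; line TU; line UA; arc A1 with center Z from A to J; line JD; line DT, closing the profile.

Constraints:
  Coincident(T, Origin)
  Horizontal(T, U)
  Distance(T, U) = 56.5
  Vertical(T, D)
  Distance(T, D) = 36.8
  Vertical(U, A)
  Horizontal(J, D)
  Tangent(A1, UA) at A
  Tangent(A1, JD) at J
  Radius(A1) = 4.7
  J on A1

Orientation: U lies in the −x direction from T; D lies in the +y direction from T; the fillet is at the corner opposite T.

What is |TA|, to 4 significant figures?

64.98

T is at the origin; TU is horizontal with |TU| = 56.5 and U on the −x side, so U = (-56.50, 0.000). T and D share the same x with |TD| = 36.8 and D on the +y side, so D = (0.000, 36.80). The virtual corner opposite T is at (-56.50, 36.80). The tangent condition forces ZA to be normal to UA and since A1 is tangent to JD there, ZJ ⟂ JD, with radius 4.7, so the center Z sits 4.7 in from both sides at Z = (-51.80, 32.10). That places the tangent points at A = (-56.50, 32.10) on UA and J = (-51.80, 36.80) on JD. Then |TA| = |A − T| = 64.98.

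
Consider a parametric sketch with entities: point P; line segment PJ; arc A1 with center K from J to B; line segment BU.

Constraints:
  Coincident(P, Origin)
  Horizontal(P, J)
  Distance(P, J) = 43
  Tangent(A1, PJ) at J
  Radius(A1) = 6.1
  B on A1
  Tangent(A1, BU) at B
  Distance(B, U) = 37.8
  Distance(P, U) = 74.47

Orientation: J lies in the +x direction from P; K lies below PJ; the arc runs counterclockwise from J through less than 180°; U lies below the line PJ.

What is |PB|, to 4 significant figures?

39.82

P is at the origin; P and J share the same y with |PJ| = 43.0 and J on the +x side, so J = (43.00, 0.000). A1 meets PJ tangentially, so KJ is at right angles to PJ, so K = J + (0, -6.1) = (43.00, -6.100). Since KB ⟂ BU (tangency), |KU| = √(6.1² + 37.8²) = 38.29 regardless of where B sits on A1. So U lies on both circle(P, 74.47) and circle(K, 38.29); the below-PJ intersection is U = (63.96, -38.14). B is the foot of the tangent from U: B = (38.49, -10.21).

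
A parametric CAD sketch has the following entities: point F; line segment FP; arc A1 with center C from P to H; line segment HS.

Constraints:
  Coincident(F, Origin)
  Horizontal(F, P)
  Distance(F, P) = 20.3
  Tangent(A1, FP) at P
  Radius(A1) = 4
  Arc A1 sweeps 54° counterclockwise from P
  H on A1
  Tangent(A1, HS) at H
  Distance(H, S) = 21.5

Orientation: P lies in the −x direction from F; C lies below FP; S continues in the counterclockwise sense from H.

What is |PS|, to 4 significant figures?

24.79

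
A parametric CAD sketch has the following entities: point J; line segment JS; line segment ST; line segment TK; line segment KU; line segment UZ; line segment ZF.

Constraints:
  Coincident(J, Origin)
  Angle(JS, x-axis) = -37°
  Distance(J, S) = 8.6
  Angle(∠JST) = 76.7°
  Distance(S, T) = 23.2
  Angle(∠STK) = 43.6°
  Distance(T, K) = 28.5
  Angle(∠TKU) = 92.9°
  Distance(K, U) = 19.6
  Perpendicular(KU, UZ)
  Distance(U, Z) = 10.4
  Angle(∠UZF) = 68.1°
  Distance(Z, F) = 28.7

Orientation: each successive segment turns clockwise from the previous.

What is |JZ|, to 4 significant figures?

11.71

J is at the origin; JS runs at -37.0° with length 8.6, so S = (6.868, -5.176). ∠JST = 76.7° gives ST at -140.3° from the x-axis; with |ST| = 23.2, T = (-10.98, -20.00). ∠STK = 43.6° gives TK at 83.30° from the x-axis; with |TK| = 28.5, K = (-7.657, 8.310). ∠TKU = 92.9° gives KU at -3.800° from the x-axis; with |KU| = 19.6, U = (11.90, 7.011). KU ⟂ UZ, so UZ runs at -93.80°; with |UZ| = 10.4, Z = (11.21, -3.366). Then |JZ| = |Z − J| = 11.71.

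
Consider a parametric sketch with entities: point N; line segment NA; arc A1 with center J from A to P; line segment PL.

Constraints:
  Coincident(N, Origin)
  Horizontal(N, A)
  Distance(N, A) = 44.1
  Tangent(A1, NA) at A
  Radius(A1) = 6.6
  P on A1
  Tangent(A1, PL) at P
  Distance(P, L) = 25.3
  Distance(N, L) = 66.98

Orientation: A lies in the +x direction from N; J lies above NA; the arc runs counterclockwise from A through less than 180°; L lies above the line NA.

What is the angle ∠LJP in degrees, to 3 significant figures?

75.4°

N is at the origin; NA is horizontal with |NA| = 44.1 and A on the +x side, so A = (44.1, 0.00). Tangency of A1 to NA means the radius JA is perpendicular to NA, so J = A + (0, 6.6) = (44.1, 6.60). Since JP ⟂ PL (tangency), |JL| = √(6.6² + 25.3²) = 26.1 regardless of where P sits on A1. So L lies on both circle(N, 66.98) and circle(J, 26.1); the above-NA intersection is L = (61.8, 25.9). P is the foot of the tangent from L: P = (49.9, 3.51).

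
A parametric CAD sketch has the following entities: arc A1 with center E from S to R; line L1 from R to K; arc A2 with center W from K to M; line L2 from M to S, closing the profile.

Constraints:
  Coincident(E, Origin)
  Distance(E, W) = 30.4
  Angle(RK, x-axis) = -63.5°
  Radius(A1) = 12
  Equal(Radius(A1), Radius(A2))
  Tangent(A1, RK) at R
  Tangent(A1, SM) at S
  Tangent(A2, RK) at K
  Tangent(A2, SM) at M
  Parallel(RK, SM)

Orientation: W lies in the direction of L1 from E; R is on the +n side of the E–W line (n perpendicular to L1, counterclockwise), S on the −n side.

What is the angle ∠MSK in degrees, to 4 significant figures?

38.29°

Tangency of A1 to both parallel lines with radius 12.0 puts R and S at E ± 12.0·n: R = (10.74, 5.354), S = (-10.74, -5.354). Equal radii place K and M the same way about W: K = W + 12.0·n = (24.30, -21.85), M = W − 12.0·n = (2.825, -32.56). Then cos ∠MSK = SM·SK / (|SM||SK|), giving 38.29°.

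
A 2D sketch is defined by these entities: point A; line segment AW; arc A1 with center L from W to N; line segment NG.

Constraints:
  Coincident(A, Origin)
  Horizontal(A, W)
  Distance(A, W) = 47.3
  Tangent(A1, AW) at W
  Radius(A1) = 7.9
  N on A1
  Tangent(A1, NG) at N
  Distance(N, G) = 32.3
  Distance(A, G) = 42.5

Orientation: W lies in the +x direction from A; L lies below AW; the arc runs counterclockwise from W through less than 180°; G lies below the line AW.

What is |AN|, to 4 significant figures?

40.44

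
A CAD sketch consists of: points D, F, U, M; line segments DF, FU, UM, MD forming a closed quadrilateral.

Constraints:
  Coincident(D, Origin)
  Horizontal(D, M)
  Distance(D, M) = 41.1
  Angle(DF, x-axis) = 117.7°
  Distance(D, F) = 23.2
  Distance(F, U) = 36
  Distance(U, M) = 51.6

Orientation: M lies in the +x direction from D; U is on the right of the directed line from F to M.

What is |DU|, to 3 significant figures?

17.4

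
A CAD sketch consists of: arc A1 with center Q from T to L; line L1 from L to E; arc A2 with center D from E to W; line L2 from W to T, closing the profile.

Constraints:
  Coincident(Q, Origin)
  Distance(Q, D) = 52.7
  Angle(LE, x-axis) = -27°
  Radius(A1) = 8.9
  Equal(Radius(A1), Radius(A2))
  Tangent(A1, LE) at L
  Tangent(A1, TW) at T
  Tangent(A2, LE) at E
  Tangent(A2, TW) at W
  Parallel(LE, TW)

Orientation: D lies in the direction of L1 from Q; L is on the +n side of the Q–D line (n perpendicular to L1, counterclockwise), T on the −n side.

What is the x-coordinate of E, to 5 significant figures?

50.997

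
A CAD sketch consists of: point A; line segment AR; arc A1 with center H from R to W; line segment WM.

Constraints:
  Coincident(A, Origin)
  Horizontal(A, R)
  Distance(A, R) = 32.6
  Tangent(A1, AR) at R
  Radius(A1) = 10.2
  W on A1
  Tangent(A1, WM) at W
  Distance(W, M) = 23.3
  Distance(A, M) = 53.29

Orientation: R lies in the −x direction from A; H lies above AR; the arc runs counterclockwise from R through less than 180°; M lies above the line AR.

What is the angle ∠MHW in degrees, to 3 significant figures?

66.4°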